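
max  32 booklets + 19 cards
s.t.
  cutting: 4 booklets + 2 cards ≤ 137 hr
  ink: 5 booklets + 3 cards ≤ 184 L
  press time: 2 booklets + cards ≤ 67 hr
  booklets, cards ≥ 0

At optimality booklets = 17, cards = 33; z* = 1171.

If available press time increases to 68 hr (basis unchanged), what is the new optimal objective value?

Check each constraint at x*: cutting 134/137 (slack 3); ink 184/184 (tight); press time 67/67 (tight).
By complementary slackness, y = 0 for the non-binding constraint.
Dual feasibility on the basic columns requires 5·y_ink + 2·y_press time = 32, 3·y_ink + 1·y_press time = 19.
→ y_ink = 6 and y_press time = 1.
Δz = y_press time·Δb = 1 × (1) = 1, so new z* = 1171 + 1 = 1172.

1172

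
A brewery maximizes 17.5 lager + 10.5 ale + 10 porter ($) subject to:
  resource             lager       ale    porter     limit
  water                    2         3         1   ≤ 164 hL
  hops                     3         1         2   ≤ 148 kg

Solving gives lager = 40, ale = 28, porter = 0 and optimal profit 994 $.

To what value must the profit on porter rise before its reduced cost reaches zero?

Both water and hops are binding at x*.
The binding rows give the dual system: 2·y_water + 3·y_hops = 17.5 and 3·y_water + 1·y_hops = 10.5.
Solving: y_water = 2, y_hops = 4.5.
porter enters the basis when its profit ≥ yᵀa₃ = 2·1 + 4.5·2 = 11.

11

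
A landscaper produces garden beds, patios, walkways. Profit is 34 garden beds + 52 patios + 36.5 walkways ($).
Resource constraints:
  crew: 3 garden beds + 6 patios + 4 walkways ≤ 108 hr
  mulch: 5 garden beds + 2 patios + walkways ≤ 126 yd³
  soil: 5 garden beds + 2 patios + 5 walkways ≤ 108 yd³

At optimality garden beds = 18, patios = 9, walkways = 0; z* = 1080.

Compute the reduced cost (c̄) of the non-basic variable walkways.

-5.5

Binding: crew and soil. Non-binding: mulch (18 unused).
By complementary slackness, y = 0 for the non-binding constraint.
Dual feasibility on the basic columns requires 3·y_crew + 5·y_soil = 34, 6·y_crew + 2·y_soil = 52.
→ y_crew = 8 and y_soil = 2.
Reduced cost of walkways: c₃ − yᵀa₃ = 36.5 − (8·4 + 2·5) = 36.5 − 42 = -5.5.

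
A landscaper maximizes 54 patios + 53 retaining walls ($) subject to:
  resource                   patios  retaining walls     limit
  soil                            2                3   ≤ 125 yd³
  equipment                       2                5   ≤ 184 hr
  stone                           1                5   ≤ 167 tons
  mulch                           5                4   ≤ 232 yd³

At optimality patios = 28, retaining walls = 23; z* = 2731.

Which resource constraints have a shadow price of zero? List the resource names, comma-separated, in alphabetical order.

equipment, stone

soil: 125/125 (binding)
equipment: 171/184 (slack 13)
stone: 143/167 (slack 24)
mulch: 232/232 (binding)
By complementary slackness, a constraint with positive slack has shadow price 0 → equipment, stone.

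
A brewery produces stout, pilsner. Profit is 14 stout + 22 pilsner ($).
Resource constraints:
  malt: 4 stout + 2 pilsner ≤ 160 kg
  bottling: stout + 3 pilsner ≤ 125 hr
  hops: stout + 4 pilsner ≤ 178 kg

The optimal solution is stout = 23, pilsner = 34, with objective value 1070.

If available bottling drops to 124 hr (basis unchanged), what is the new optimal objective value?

1064

At the optimum: malt uses 160 of 160 (binding); bottling uses 125 of 125 (binding); hops uses 159 of 178 (slack = 19).
By complementary slackness, y = 0 for the non-binding constraint.
The binding rows give the dual system: 4·y_malt + 1·y_bottling = 14 and 2·y_malt + 3·y_bottling = 22.
Solving: y_malt = 2, y_bottling = 6.
Δz = y_bottling·Δb = 6 × (-1) = -6, so new z* = 1070 − 6 = 1064.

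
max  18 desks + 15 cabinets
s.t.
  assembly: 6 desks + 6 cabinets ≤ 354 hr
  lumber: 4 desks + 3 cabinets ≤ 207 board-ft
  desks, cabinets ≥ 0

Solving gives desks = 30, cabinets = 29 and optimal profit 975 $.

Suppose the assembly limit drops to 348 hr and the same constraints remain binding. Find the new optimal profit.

Both assembly and lumber are binding at x*.
The binding rows give the dual system: 6·y_assembly + 4·y_lumber = 18 and 6·y_assembly + 3·y_lumber = 15.
→ y_assembly = 1 and y_lumber = 3.
Δz = y_assembly·Δb = 1 × (-6) = -6, so new z* = 975 − 6 = 969.

969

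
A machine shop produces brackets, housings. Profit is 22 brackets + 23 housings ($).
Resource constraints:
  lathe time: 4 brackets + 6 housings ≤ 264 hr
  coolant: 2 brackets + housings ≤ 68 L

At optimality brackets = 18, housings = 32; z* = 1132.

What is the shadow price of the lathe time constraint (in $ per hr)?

3

Check each constraint at x*: lathe time 264/264 (tight); coolant 68/68 (tight).
Dual feasibility on the basic columns requires 4·y_lathe time + 2·y_coolant = 22, 6·y_lathe time + 1·y_coolant = 23.
→ y_lathe time = 3 and y_coolant = 5.
Shadow price of lathe time = 3.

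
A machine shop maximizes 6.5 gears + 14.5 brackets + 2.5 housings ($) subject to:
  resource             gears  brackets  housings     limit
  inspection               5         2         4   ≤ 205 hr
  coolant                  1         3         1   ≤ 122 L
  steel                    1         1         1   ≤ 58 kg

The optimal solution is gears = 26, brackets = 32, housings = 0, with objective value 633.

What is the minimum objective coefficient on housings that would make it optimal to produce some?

Check each constraint at x*: inspection 194/205 (slack 11); coolant 122/122 (tight); steel 58/58 (tight).
Slack constraints have shadow price 0 (complementary slackness).
From A_Bᵀ y = c: 1·y_coolant + 1·y_steel = 6.5; 3·y_coolant + 1·y_steel = 14.5.
This yields shadow prices y_coolant = 4, y_steel = 2.5.
housings enters the basis when its profit ≥ yᵀa₃ = 4·1 + 2.5·1 = 6.5.

6.5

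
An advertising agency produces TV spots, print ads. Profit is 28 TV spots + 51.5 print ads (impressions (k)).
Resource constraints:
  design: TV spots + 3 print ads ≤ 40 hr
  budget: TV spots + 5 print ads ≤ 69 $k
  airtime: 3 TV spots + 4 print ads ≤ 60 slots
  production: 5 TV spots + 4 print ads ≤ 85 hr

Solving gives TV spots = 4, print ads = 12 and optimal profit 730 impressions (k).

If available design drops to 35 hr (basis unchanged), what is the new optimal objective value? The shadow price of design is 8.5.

687.5

Δb = -5, so new z* = 730 + (8.5)·(-5) = 730 − 42.5 = 687.5.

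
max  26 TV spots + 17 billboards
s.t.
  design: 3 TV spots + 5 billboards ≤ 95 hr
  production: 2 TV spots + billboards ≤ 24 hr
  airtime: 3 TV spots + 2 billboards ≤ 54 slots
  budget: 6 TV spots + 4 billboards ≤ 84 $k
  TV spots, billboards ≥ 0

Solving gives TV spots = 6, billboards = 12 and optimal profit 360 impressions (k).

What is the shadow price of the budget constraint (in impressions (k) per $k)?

Check each constraint at x*: design 78/95 (slack 17); production 24/24 (tight); airtime 42/54 (slack 12); budget 84/84 (tight).
Slack constraints have shadow price 0 (complementary slackness).
The binding rows give the dual system: 2·y_production + 6·y_budget = 26 and 1·y_production + 4·y_budget = 17.
Solving: y_production = 1, y_budget = 4.
Shadow price of budget = 4.

4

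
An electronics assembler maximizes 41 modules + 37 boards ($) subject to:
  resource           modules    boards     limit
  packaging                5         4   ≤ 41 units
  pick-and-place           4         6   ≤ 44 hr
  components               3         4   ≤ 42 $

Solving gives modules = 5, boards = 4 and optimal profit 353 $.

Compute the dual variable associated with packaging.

7

Check each constraint at x*: packaging 41/41 (tight); pick-and-place 44/44 (tight); components 31/42 (slack 11).
Since components is not tight, its dual is 0.
The binding rows give the dual system: 5·y_packaging + 4·y_pick-and-place = 41 and 4·y_packaging + 6·y_pick-and-place = 37.
This yields shadow prices y_packaging = 7, y_pick-and-place = 1.5.
Shadow price of packaging = 7.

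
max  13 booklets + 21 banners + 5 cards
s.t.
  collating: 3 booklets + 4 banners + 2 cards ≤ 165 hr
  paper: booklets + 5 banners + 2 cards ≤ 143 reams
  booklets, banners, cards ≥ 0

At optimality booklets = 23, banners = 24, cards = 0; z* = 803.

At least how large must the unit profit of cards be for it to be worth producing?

10

Check each constraint at x*: collating 165/165 (tight); paper 143/143 (tight).
From A_Bᵀ y = c: 3·y_collating + 1·y_paper = 13; 4·y_collating + 5·y_paper = 21.
→ y_collating = 4 and y_paper = 1.
cards enters the basis when its profit ≥ yᵀa₃ = 4·2 + 1·2 = 10.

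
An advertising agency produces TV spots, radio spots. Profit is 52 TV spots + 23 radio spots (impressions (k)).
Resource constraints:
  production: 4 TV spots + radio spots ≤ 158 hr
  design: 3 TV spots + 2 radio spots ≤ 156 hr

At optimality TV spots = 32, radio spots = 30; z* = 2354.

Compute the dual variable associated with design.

Both production and design are binding at x*.
The binding rows give the dual system: 4·y_production + 3·y_design = 52 and 1·y_production + 2·y_design = 23.
→ y_production = 7 and y_design = 8.
Shadow price of design = 8.

8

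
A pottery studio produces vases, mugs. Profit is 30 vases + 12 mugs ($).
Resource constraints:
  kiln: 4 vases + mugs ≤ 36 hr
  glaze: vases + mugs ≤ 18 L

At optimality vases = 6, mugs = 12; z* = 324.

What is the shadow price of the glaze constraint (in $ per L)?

Both kiln and glaze are binding at x*.
The binding rows give the dual system: 4·y_kiln + 1·y_glaze = 30 and 1·y_kiln + 1·y_glaze = 12.
This yields shadow prices y_kiln = 6, y_glaze = 6.
Shadow price of glaze = 6.

6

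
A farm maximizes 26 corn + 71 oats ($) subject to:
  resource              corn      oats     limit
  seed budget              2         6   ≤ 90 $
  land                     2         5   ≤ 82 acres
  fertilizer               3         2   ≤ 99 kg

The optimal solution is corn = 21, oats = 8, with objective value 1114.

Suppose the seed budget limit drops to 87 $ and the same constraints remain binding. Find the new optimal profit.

1096

Check each constraint at x*: seed budget 90/90 (tight); land 82/82 (tight); fertilizer 79/99 (slack 20).
Since fertilizer is not tight, its dual is 0.
From A_Bᵀ y = c: 2·y_seed budget + 2·y_land = 26; 6·y_seed budget + 5·y_land = 71.
This yields shadow prices y_seed budget = 6, y_land = 7.
Δz = y_seed budget·Δb = 6 × (-3) = -18, so new z* = 1114 − 18 = 1096.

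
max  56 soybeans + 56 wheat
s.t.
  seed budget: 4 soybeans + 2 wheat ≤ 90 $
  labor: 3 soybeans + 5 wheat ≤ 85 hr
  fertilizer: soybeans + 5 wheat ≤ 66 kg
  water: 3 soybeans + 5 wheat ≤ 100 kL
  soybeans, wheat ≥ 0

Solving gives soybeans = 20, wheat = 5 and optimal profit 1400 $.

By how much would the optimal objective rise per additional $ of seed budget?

Check each constraint at x*: seed budget 90/90 (tight); labor 85/85 (tight); fertilizer 45/66 (slack 21); water 85/100 (slack 15).
Slack constraints have shadow price 0 (complementary slackness).
The binding rows give the dual system: 4·y_seed budget + 3·y_labor = 56 and 2·y_seed budget + 5·y_labor = 56.
→ y_seed budget = 8 and y_labor = 8.
Shadow price of seed budget = 8.

8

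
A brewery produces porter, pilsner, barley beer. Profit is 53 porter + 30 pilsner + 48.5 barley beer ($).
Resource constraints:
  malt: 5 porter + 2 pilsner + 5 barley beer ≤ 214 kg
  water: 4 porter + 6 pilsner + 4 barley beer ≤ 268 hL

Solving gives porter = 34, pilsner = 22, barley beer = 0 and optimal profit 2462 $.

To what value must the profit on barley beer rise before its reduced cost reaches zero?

53

At the optimum: malt uses 214 of 214 (binding); water uses 268 of 268 (binding).
From A_Bᵀ y = c: 5·y_malt + 4·y_water = 53; 2·y_malt + 6·y_water = 30.
Solving: y_malt = 9, y_water = 2.
barley beer enters the basis when its profit ≥ yᵀa₃ = 9·5 + 2·4 = 53.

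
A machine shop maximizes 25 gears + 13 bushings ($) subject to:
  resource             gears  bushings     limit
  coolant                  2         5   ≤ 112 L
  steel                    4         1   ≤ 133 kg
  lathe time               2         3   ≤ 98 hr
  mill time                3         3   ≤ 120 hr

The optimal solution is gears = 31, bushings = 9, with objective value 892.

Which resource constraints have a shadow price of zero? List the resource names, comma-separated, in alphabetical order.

coolant, lathe time

coolant: 107/112 (slack 5)
steel: 133/133 (binding)
lathe time: 89/98 (slack 9)
mill time: 120/120 (binding)
By complementary slackness, a constraint with positive slack has shadow price 0 → coolant, lathe time.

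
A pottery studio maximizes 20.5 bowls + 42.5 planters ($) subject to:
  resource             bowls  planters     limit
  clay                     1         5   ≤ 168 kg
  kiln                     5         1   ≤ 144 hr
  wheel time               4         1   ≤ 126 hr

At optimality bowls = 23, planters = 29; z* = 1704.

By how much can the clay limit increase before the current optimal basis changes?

120

Binding constraints: clay, kiln. The basis is B = [[1,5],[5,1]] with det -24.
Per unit increase in clay, x* moves by d = (-0.0417, 0.2083).
The basis stays optimal until wheel time becomes binding; allowable increase = 120 kg.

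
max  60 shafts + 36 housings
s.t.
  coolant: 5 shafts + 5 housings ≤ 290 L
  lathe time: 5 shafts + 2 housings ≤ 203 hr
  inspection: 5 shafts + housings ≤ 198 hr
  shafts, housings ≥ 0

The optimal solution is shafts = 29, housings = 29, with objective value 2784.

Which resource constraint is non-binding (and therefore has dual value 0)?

coolant: 290/290 (binding)
lathe time: 203/203 (binding)
inspection: 174/198 (slack 24)
By complementary slackness, a constraint with positive slack has shadow price 0 → inspection.

inspection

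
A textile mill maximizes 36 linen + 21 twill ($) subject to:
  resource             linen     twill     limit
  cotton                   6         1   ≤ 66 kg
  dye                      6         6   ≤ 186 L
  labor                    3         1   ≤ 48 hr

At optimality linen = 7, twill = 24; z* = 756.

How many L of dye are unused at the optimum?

0

dye used = 6·7 + 6·24 = 186; slack = 186 − 186 = 0.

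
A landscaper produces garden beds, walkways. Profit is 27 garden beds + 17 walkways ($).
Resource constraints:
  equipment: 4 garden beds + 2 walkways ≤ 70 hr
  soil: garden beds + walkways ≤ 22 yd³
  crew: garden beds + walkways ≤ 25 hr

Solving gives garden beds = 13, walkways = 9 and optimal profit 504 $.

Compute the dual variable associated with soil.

7

Binding: equipment and soil. Non-binding: crew (3 unused).
Since crew is not tight, its dual is 0.
From A_Bᵀ y = c: 4·y_equipment + 1·y_soil = 27; 2·y_equipment + 1·y_soil = 17.
This yields shadow prices y_equipment = 5, y_soil = 7.
Shadow price of soil = 7.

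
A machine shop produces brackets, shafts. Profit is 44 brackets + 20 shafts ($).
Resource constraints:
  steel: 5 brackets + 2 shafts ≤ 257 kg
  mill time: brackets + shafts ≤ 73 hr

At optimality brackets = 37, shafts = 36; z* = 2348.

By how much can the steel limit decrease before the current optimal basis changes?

Binding constraints: steel, mill time. The basis is B = [[5,2],[1,1]] with det 3.
Per unit decrease in steel, x* moves by d = (-0.3333, 0.3333).
The basis stays optimal until brackets reaches 0; allowable decrease = 111 kg.

111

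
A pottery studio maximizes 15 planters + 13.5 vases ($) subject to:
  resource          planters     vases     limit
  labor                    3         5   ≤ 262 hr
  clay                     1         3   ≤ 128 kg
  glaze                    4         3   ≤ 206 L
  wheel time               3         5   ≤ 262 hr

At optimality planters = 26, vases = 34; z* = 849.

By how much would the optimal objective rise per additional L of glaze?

3.5

At the optimum: labor uses 248 of 262 (slack = 14); clay uses 128 of 128 (binding); glaze uses 206 of 206 (binding); wheel time uses 248 of 262 (slack = 14).
By complementary slackness, y = 0 for the non-binding constraints.
From A_Bᵀ y = c: 1·y_clay + 4·y_glaze = 15; 3·y_clay + 3·y_glaze = 13.5.
→ y_clay = 1 and y_glaze = 3.5.
Shadow price of glaze = 3.5.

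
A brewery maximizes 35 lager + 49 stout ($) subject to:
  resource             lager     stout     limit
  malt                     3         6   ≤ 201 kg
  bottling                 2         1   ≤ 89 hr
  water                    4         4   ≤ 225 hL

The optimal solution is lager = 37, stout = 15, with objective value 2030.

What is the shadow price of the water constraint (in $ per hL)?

At the optimum: malt uses 201 of 201 (binding); bottling uses 89 of 89 (binding); water uses 208 of 225 (slack = 17).
By complementary slackness, y = 0 for the non-binding constraint.
Dual feasibility on the basic columns requires 3·y_malt + 2·y_bottling = 35, 6·y_malt + 1·y_bottling = 49.
This yields shadow prices y_malt = 7, y_bottling = 7.
Shadow price of water = 0.

0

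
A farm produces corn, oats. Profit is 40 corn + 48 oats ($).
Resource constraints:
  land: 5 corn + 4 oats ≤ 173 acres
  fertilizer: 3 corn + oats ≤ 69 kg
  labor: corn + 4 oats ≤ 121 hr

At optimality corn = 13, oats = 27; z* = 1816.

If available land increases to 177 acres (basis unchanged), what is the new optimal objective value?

1844

At the optimum: land uses 173 of 173 (binding); fertilizer uses 66 of 69 (slack = 3); labor uses 121 of 121 (binding).
Slack constraints have shadow price 0 (complementary slackness).
Dual feasibility on the basic columns requires 5·y_land + 1·y_labor = 40, 4·y_land + 4·y_labor = 48.
→ y_land = 7 and y_labor = 5.
Δz = y_land·Δb = 7 × (4) = 28, so new z* = 1816 + 28 = 1844.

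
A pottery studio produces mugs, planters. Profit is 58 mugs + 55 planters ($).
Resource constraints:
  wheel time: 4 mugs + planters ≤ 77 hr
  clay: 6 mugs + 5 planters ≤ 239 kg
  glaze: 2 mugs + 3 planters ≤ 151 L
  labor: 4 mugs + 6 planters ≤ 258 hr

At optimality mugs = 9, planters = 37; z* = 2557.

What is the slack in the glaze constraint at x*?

glaze used = 2·9 + 3·37 = 129; slack = 151 − 129 = 22.

22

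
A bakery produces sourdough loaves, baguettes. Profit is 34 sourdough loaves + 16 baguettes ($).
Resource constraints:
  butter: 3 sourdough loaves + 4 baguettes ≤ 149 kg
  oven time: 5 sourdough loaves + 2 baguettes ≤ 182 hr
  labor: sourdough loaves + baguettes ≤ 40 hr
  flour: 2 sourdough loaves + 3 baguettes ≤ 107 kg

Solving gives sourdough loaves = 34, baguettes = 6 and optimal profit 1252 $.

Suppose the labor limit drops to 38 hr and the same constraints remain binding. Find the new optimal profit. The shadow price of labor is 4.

1244

Δb = -2, so new z* = 1252 + (4)·(-2) = 1252 − 8 = 1244.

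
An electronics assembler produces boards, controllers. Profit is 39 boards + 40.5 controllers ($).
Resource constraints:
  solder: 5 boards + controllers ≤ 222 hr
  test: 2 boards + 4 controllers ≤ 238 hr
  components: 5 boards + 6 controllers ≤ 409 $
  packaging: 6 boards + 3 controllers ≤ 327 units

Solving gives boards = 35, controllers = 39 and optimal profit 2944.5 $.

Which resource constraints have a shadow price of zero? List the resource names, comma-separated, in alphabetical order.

solder: 214/222 (slack 8)
test: 226/238 (slack 12)
components: 409/409 (binding)
packaging: 327/327 (binding)
By complementary slackness, a constraint with positive slack has shadow price 0 → solder, test.

solder, test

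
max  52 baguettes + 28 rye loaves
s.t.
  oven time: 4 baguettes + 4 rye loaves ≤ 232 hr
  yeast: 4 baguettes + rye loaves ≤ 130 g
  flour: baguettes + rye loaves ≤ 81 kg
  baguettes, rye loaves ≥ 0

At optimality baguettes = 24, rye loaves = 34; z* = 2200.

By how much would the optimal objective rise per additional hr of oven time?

5

At the optimum: oven time uses 232 of 232 (binding); yeast uses 130 of 130 (binding); flour uses 58 of 81 (slack = 23).
Slack constraints have shadow price 0 (complementary slackness).
The binding rows give the dual system: 4·y_oven time + 4·y_yeast = 52 and 4·y_oven time + 1·y_yeast = 28.
This yields shadow prices y_oven time = 5, y_yeast = 8.
Shadow price of oven time = 5.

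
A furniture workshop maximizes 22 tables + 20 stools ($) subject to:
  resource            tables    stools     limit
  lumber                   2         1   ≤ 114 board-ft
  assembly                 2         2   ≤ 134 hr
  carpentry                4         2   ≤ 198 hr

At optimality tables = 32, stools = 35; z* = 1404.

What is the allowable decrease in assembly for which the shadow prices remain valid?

Binding constraints: assembly, carpentry. The basis is B = [[2,2],[4,2]] with det -4.
Per unit decrease in assembly, x* moves by d = (0.5, -1).
The basis stays optimal until stools reaches 0; allowable decrease = 35 hr.

35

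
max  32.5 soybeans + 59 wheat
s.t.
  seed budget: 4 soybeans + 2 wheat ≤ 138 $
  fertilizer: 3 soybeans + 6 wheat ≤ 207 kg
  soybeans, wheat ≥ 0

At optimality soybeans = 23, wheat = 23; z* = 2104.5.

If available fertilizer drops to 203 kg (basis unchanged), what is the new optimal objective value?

At the optimum: seed budget uses 138 of 138 (binding); fertilizer uses 207 of 207 (binding).
The binding rows give the dual system: 4·y_seed budget + 3·y_fertilizer = 32.5 and 2·y_seed budget + 6·y_fertilizer = 59.
Solving: y_seed budget = 1, y_fertilizer = 9.5.
Δz = y_fertilizer·Δb = 9.5 × (-4) = -38, so new z* = 2104.5 − 38 = 2066.5.

2066.5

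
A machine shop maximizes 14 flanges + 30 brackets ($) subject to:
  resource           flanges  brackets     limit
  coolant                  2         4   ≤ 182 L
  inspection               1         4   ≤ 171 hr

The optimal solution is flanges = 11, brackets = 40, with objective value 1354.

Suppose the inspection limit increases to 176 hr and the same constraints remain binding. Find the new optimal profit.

1359

Both coolant and inspection are binding at x*.
The binding rows give the dual system: 2·y_coolant + 1·y_inspection = 14 and 4·y_coolant + 4·y_inspection = 30.
This yields shadow prices y_coolant = 6.5, y_inspection = 1.
Δz = y_inspection·Δb = 1 × (5) = 5, so new z* = 1354 + 5 = 1359.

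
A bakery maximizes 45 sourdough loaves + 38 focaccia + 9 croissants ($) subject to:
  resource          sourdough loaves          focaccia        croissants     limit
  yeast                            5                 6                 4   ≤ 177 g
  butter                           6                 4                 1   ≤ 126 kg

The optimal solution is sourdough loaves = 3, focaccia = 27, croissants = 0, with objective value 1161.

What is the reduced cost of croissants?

Both yeast and butter are binding at x*.
The binding rows give the dual system: 5·y_yeast + 6·y_butter = 45 and 6·y_yeast + 4·y_butter = 38.
→ y_yeast = 3 and y_butter = 5.
Reduced cost of croissants: c₃ − yᵀa₃ = 9 − (3·4 + 5·1) = 9 − 17 = -8.

-8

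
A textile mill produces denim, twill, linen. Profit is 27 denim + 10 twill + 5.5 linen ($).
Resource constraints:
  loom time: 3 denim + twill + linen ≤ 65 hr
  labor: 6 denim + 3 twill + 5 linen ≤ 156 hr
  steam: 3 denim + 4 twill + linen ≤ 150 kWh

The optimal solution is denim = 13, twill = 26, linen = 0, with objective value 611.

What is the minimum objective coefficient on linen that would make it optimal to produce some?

At the optimum: loom time uses 65 of 65 (binding); labor uses 156 of 156 (binding); steam uses 143 of 150 (slack = 7).
Slack constraints have shadow price 0 (complementary slackness).
Dual feasibility on the basic columns requires 3·y_loom time + 6·y_labor = 27, 1·y_loom time + 3·y_labor = 10.
This yields shadow prices y_loom time = 7, y_labor = 1.
linen enters the basis when its profit ≥ yᵀa₃ = 7·1 + 1·5 = 12.

12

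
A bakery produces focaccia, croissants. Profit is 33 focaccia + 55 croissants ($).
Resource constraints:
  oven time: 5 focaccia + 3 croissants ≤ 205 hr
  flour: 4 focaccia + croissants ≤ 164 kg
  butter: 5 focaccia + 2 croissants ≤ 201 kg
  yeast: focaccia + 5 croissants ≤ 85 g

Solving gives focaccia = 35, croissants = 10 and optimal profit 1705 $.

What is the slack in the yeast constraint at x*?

0

yeast used = 1·35 + 5·10 = 85; slack = 85 − 85 = 0.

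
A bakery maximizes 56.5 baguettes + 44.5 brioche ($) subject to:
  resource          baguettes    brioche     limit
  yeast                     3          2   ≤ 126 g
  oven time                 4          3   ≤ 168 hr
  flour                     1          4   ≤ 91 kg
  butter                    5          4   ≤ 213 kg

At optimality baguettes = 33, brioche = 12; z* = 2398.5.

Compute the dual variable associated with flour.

0

At the optimum: yeast uses 123 of 126 (slack = 3); oven time uses 168 of 168 (binding); flour uses 81 of 91 (slack = 10); butter uses 213 of 213 (binding).
Slack constraints have shadow price 0 (complementary slackness).
From A_Bᵀ y = c: 4·y_oven time + 5·y_butter = 56.5; 3·y_oven time + 4·y_butter = 44.5.
Solving: y_oven time = 3.5, y_butter = 8.5.
Shadow price of flour = 0.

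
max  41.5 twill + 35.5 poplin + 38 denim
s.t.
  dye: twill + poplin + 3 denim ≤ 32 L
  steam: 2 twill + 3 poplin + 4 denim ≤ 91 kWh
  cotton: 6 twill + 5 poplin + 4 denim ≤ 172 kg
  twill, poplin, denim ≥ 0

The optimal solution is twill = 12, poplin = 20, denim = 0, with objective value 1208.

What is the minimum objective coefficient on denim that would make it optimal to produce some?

Check each constraint at x*: dye 32/32 (tight); steam 84/91 (slack 7); cotton 172/172 (tight).
By complementary slackness, y = 0 for the non-binding constraint.
From A_Bᵀ y = c: 1·y_dye + 6·y_cotton = 41.5; 1·y_dye + 5·y_cotton = 35.5.
→ y_dye = 5.5 and y_cotton = 6.
denim enters the basis when its profit ≥ yᵀa₃ = 5.5·3 + 6·4 = 40.5.

40.5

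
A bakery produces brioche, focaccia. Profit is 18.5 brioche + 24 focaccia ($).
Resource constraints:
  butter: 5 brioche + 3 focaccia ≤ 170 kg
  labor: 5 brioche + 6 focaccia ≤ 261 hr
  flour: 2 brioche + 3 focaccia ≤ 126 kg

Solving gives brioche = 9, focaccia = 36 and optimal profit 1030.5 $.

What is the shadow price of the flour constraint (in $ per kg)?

3

At the optimum: butter uses 153 of 170 (slack = 17); labor uses 261 of 261 (binding); flour uses 126 of 126 (binding).
By complementary slackness, y = 0 for the non-binding constraint.
From A_Bᵀ y = c: 5·y_labor + 2·y_flour = 18.5; 6·y_labor + 3·y_flour = 24.
Solving: y_labor = 2.5, y_flour = 3.
Shadow price of flour = 3.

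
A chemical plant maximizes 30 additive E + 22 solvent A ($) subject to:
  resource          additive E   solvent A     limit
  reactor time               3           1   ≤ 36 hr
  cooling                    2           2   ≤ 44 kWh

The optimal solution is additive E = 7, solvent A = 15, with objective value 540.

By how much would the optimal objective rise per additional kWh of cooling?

9

Check each constraint at x*: reactor time 36/36 (tight); cooling 44/44 (tight).
Dual feasibility on the basic columns requires 3·y_reactor time + 2·y_cooling = 30, 1·y_reactor time + 2·y_cooling = 22.
This yields shadow prices y_reactor time = 4, y_cooling = 9.
Shadow price of cooling = 9.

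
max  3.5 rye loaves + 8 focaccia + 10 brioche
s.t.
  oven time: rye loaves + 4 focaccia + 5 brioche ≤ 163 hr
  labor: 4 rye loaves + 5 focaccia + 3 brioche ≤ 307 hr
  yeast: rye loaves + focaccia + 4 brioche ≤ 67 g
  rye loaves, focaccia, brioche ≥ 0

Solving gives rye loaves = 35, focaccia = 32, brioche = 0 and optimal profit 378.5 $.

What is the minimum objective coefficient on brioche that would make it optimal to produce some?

Check each constraint at x*: oven time 163/163 (tight); labor 300/307 (slack 7); yeast 67/67 (tight).
Slack constraints have shadow price 0 (complementary slackness).
The binding rows give the dual system: 1·y_oven time + 1·y_yeast = 3.5 and 4·y_oven time + 1·y_yeast = 8.
This yields shadow prices y_oven time = 1.5, y_yeast = 2.
brioche enters the basis when its profit ≥ yᵀa₃ = 1.5·5 + 2·4 = 15.5.

15.5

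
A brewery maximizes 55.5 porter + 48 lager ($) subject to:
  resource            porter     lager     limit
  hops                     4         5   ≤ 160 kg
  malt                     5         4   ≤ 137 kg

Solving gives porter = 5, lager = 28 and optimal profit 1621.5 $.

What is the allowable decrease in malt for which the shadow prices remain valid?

Binding constraints: hops, malt. The basis is B = [[4,5],[5,4]] with det -9.
Per unit decrease in malt, x* moves by d = (-0.5556, 0.4444).
The basis stays optimal until porter reaches 0; allowable decrease = 9 kg.

9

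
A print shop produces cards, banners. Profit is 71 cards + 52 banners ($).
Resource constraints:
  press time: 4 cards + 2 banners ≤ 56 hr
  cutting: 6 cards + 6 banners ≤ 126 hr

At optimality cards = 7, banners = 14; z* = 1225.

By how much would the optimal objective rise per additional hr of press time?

At the optimum: press time uses 56 of 56 (binding); cutting uses 126 of 126 (binding).
Dual feasibility on the basic columns requires 4·y_press time + 6·y_cutting = 71, 2·y_press time + 6·y_cutting = 52.
Solving: y_press time = 9.5, y_cutting = 5.5.
Shadow price of press time = 9.5.

9.5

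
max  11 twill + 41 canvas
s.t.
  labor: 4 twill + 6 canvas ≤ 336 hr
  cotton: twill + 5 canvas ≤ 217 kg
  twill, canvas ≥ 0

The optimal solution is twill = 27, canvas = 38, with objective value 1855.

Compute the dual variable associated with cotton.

At the optimum: labor uses 336 of 336 (binding); cotton uses 217 of 217 (binding).
From A_Bᵀ y = c: 4·y_labor + 1·y_cotton = 11; 6·y_labor + 5·y_cotton = 41.
Solving: y_labor = 1, y_cotton = 7.
Shadow price of cotton = 7.

7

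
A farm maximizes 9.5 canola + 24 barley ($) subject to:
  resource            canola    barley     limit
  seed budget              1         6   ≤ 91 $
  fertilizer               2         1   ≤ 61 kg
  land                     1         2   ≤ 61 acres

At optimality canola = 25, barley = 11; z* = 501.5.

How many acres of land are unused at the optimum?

14

land used = 1·25 + 2·11 = 47; slack = 61 − 47 = 14.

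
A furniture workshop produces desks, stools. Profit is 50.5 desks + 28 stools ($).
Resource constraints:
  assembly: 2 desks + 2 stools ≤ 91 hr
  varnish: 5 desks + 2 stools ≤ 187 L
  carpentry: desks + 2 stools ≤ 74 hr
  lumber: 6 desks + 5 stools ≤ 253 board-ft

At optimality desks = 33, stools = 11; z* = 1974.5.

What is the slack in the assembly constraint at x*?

3

assembly used = 2·33 + 2·11 = 88; slack = 91 − 88 = 3.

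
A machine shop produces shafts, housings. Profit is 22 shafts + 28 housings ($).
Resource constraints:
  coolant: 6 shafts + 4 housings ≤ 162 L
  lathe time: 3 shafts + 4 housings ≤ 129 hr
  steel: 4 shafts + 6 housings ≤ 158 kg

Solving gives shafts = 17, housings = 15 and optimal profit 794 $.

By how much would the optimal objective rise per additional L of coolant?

Check each constraint at x*: coolant 162/162 (tight); lathe time 111/129 (slack 18); steel 158/158 (tight).
Slack constraints have shadow price 0 (complementary slackness).
Dual feasibility on the basic columns requires 6·y_coolant + 4·y_steel = 22, 4·y_coolant + 6·y_steel = 28.
→ y_coolant = 1 and y_steel = 4.
Shadow price of coolant = 1.

1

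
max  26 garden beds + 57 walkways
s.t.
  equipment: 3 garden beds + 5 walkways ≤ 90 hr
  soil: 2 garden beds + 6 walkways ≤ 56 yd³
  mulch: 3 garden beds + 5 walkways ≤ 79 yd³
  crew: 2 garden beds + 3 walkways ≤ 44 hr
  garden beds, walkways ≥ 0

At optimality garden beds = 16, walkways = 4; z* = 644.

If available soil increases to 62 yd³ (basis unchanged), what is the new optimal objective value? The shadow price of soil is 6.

Δb = 6, so new z* = 644 + (6)·(6) = 644 + 36 = 680.

680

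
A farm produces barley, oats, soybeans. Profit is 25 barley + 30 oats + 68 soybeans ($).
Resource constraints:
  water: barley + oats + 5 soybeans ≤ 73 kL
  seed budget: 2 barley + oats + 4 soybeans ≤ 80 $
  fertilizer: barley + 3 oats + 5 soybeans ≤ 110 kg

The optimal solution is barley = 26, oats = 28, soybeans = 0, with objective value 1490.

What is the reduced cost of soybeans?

-3

Check each constraint at x*: water 54/73 (slack 19); seed budget 80/80 (tight); fertilizer 110/110 (tight).
Slack constraints have shadow price 0 (complementary slackness).
The binding rows give the dual system: 2·y_seed budget + 1·y_fertilizer = 25 and 1·y_seed budget + 3·y_fertilizer = 30.
This yields shadow prices y_seed budget = 9, y_fertilizer = 7.
Reduced cost of soybeans: c₃ − yᵀa₃ = 68 − (9·4 + 7·5) = 68 − 71 = -3.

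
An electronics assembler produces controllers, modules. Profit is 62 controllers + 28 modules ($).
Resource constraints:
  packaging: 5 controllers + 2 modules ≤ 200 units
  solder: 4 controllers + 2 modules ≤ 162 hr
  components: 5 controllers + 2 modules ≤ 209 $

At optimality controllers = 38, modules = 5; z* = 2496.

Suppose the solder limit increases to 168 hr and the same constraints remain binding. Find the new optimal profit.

2544

Check each constraint at x*: packaging 200/200 (tight); solder 162/162 (tight); components 200/209 (slack 9).
Slack constraints have shadow price 0 (complementary slackness).
The binding rows give the dual system: 5·y_packaging + 4·y_solder = 62 and 2·y_packaging + 2·y_solder = 28.
→ y_packaging = 6 and y_solder = 8.
Δz = y_solder·Δb = 8 × (6) = 48, so new z* = 2496 + 48 = 2544.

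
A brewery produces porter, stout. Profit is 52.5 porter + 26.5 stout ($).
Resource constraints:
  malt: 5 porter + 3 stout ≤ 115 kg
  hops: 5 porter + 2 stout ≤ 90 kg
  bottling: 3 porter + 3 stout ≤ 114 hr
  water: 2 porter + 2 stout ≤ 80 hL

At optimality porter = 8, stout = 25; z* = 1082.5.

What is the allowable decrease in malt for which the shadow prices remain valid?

25

Binding constraints: malt, hops. The basis is B = [[5,3],[5,2]] with det -5.
Per unit decrease in malt, x* moves by d = (0.4, -1).
The basis stays optimal until stout reaches 0; allowable decrease = 25 kg.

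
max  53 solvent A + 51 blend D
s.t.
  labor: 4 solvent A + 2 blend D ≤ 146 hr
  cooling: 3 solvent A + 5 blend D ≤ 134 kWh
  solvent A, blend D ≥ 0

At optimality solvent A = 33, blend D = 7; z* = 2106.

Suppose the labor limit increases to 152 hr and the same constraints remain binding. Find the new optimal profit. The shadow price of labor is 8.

Δb = 6, so new z* = 2106 + (8)·(6) = 2106 + 48 = 2154.

2154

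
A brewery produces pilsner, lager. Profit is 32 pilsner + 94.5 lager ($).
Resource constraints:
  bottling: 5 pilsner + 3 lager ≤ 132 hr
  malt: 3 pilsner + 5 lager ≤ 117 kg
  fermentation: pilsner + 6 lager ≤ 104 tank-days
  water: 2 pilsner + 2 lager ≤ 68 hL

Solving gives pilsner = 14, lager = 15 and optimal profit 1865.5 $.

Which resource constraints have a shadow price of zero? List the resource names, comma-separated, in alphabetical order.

bottling: 115/132 (slack 17)
malt: 117/117 (binding)
fermentation: 104/104 (binding)
water: 58/68 (slack 10)
By complementary slackness, a constraint with positive slack has shadow price 0 → bottling, water.

bottling, water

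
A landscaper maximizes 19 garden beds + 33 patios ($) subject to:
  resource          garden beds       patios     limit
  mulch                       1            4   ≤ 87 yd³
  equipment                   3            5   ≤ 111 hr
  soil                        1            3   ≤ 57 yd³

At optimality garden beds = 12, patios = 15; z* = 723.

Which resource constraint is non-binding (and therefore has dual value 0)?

mulch

mulch: 72/87 (slack 15)
equipment: 111/111 (binding)
soil: 57/57 (binding)
By complementary slackness, a constraint with positive slack has shadow price 0 → mulch.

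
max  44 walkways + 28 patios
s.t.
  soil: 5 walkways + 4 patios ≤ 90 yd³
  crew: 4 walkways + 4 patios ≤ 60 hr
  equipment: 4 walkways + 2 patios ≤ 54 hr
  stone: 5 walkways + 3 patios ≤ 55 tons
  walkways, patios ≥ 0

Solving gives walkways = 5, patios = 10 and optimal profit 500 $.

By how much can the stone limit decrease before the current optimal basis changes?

10

Binding constraints: crew, stone. The basis is B = [[4,4],[5,3]] with det -8.
Per unit decrease in stone, x* moves by d = (-0.5, 0.5).
The basis stays optimal until walkways reaches 0; allowable decrease = 10 tons.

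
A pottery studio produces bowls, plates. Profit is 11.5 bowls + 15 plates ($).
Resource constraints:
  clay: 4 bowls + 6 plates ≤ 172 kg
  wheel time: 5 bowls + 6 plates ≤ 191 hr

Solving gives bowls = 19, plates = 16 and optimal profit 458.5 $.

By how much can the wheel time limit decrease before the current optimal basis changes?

Binding constraints: clay, wheel time. The basis is B = [[4,6],[5,6]] with det -6.
Per unit decrease in wheel time, x* moves by d = (-1, 0.6667).
The basis stays optimal until bowls reaches 0; allowable decrease = 19 hr.

19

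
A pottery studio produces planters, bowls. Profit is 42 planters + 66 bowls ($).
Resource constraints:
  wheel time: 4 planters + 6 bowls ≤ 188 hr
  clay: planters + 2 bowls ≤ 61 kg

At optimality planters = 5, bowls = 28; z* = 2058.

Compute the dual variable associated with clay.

At the optimum: wheel time uses 188 of 188 (binding); clay uses 61 of 61 (binding).
The binding rows give the dual system: 4·y_wheel time + 1·y_clay = 42 and 6·y_wheel time + 2·y_clay = 66.
Solving: y_wheel time = 9, y_clay = 6.
Shadow price of clay = 6.

6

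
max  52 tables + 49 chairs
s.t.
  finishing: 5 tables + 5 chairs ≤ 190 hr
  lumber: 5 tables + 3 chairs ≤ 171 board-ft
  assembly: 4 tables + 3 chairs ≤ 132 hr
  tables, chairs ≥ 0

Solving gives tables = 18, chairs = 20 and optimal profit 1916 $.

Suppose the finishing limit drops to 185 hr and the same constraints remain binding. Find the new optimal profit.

Check each constraint at x*: finishing 190/190 (tight); lumber 150/171 (slack 21); assembly 132/132 (tight).
Since lumber is not tight, its dual is 0.
The binding rows give the dual system: 5·y_finishing + 4·y_assembly = 52 and 5·y_finishing + 3·y_assembly = 49.
Solving: y_finishing = 8, y_assembly = 3.
Δz = y_finishing·Δb = 8 × (-5) = -40, so new z* = 1916 − 40 = 1876.

1876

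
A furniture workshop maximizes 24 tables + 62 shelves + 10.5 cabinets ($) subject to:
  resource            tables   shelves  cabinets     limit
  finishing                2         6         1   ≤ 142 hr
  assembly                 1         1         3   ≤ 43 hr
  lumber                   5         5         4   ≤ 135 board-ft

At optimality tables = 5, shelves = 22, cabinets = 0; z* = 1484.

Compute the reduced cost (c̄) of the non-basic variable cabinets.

-3

At the optimum: finishing uses 142 of 142 (binding); assembly uses 27 of 43 (slack = 16); lumber uses 135 of 135 (binding).
By complementary slackness, y = 0 for the non-binding constraint.
The binding rows give the dual system: 2·y_finishing + 5·y_lumber = 24 and 6·y_finishing + 5·y_lumber = 62.
→ y_finishing = 9.5 and y_lumber = 1.
Reduced cost of cabinets: c₃ − yᵀa₃ = 10.5 − (9.5·1 + 1·4) = 10.5 − 13.5 = -3.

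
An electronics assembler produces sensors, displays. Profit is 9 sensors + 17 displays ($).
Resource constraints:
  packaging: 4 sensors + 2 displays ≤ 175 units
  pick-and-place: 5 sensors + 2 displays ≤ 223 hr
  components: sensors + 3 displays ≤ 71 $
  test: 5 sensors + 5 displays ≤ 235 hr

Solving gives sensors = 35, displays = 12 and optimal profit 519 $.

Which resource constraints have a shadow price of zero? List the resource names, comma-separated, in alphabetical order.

packaging, pick-and-place

packaging: 164/175 (slack 11)
pick-and-place: 199/223 (slack 24)
components: 71/71 (binding)
test: 235/235 (binding)
By complementary slackness, a constraint with positive slack has shadow price 0 → packaging, pick-and-place.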